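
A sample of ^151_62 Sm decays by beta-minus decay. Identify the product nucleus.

Eu-151

Beta-minus decay: mass number changes by +0, atomic number by +1.
A: 151 = 151; Z: 62 + 1 = 63.
Z = 63 is europium, so the daughter is ^151_63 Eu.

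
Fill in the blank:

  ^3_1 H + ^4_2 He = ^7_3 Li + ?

gamma ray

Conserve mass number: 3 + 4 = 7 + A, so A = 0.
Conserve atomic number: 1 + 2 = 3 + Z, so Z = 0.
A = 0 and Z = 0 is ^0_0 γ — a gamma ray.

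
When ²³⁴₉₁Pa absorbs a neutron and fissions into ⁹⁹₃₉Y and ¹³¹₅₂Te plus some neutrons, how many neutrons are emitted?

5

Conserve mass number: 235 = 99 + 131 + k, so k = 235 − 230 = 5.
Check atomic number: 91 = 39 + 52 + 0 = 91. ✓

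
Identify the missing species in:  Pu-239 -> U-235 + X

alpha particle

Conserve mass number: 239 = 235 + A, so A = 4.
Conserve atomic number: 94 = 92 + Z, so Z = 2.
A = 4 and Z = 2 is He-4 — an alpha particle.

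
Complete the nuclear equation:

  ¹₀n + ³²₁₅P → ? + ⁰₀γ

P-33

Conserve mass number: 1 + 32 = A + 0, so A = 33.
Conserve atomic number: 0 + 15 = Z + 0, so Z = 15.
Z = 15 is phosphorus, so the species is ³³₁₅P.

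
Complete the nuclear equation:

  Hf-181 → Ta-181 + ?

beta-minus particle

Conserve mass number: 181 = 181 + A, so A = 0.
Conserve atomic number: 72 = 73 + Z, so Z = -1.
A = 0 and Z = -1 is e⁻ — a beta-minus particle.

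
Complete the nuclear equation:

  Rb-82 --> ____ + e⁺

Conserve mass number: 82 = A + 0, so A = 82.
Conserve atomic number: 37 = Z + 1, so Z = 36.
Z = 36 is krypton, so the species is Kr-82.

Kr-82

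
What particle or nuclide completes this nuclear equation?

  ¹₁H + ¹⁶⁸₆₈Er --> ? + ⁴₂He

Ho-165

Conserve mass number: 1 + 168 = A + 4, so A = 165.
Conserve atomic number: 1 + 68 = Z + 2, so Z = 67.
Z = 67 is holmium, so the species is ¹⁶⁵₆₇Ho.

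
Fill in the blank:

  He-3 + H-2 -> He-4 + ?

Conserve mass number: 3 + 2 = 4 + A, so A = 1.
Conserve atomic number: 2 + 1 = 2 + Z, so Z = 1.
A = 1 and Z = 1 is H-1 — a proton.

proton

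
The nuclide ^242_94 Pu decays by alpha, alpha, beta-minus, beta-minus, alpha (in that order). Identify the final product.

Start: (A, Z) = (242, 94).
After α: (238, 92).
After α: (234, 90).
After β⁻: (234, 91).
After β⁻: (234, 92).
After α: (230, 90).
Z = 90 is thorium.

Th-230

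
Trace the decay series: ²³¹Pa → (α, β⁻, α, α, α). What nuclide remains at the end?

Po-215

Start: (A, Z) = (231, 91).
After α: (227, 89).
After β⁻: (227, 90).
After α: (223, 88).
After α: (219, 86).
After α: (215, 84).
Z = 84 is polonium.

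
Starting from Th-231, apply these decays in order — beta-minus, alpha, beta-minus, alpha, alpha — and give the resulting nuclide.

Rn-219

Start: (A, Z) = (231, 90).
After β⁻: (231, 91).
After α: (227, 89).
After β⁻: (227, 90).
After α: (223, 88).
After α: (219, 86).
Z = 86 is radon.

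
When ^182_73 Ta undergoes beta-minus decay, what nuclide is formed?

Beta-minus decay: mass number changes by +0, atomic number by +1.
A: 182 = 182; Z: 73 + 1 = 74.
Z = 74 is tungsten, so the daughter is ^182_74 W.

W-182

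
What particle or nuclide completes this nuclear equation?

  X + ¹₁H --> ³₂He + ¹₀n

triton

Conserve mass number: A + 1 = 3 + 1, so A = 3.
Conserve atomic number: Z + 1 = 2 + 0, so Z = 1.
A = 3 and Z = 1 is ³₁H — a triton.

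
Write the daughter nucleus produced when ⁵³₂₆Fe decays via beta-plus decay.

Beta-plus decay: mass number changes by +0, atomic number by -1.
A: 53 = 53; Z: 26 − 1 = 25.
Z = 25 is manganese, so the daughter is ⁵³₂₅Mn.

Mn-53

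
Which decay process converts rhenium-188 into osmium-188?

beta-minus decay

ΔA = 188 − 188 = 0; ΔZ = 76 − 75 = +1.
A is unchanged and Z rises by 1 — a neutron has become a proton (β⁻ decay).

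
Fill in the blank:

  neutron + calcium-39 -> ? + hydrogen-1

K-39

Conserve mass number: 1 + 39 = A + 1, so A = 39.
Conserve atomic number: 0 + 20 = Z + 1, so Z = 19.
Z = 19 is potassium, so the species is potassium-39.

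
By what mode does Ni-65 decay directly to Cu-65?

beta-minus decay

ΔA = 65 − 65 = 0; ΔZ = 29 − 28 = +1.
A is unchanged and Z rises by 1 — a neutron has become a proton (β⁻ decay).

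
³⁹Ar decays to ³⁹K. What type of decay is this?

ΔA = 39 − 39 = 0; ΔZ = 19 − 18 = +1.
A is unchanged and Z rises by 1 — a neutron has become a proton (β⁻ decay).

beta-minus decay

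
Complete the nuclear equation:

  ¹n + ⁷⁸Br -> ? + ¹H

Conserve mass number: 1 + 78 = A + 1, so A = 78.
Conserve atomic number: 0 + 35 = Z + 1, so Z = 34.
Z = 34 is selenium, so the species is ⁷⁸Se.

Se-78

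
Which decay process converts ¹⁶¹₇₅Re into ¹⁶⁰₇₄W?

proton emission

ΔA = 160 − 161 = -1; ΔZ = 74 − 75 = -1.
A drops by 1 and Z drops by 1 — a proton was emitted.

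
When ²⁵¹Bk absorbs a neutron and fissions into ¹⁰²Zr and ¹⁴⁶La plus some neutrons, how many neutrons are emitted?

4

Conserve mass number: 252 = 102 + 146 + k, so k = 252 − 248 = 4.
Check atomic number: 97 = 40 + 57 + 0 = 97. ✓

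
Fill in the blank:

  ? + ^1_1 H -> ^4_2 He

triton

Conserve mass number: A + 1 = 4, so A = 3.
Conserve atomic number: Z + 1 = 2, so Z = 1.
A = 3 and Z = 1 is ^3_1 H — a triton.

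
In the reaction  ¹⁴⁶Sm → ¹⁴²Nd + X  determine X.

alpha particle

Conserve mass number: 146 = 142 + A, so A = 4.
Conserve atomic number: 62 = 60 + Z, so Z = 2.
A = 4 and Z = 2 is ⁴He — an alpha particle.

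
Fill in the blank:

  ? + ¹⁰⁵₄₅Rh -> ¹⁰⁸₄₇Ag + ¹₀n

Conserve mass number: A + 105 = 108 + 1, so A = 4.
Conserve atomic number: Z + 45 = 47 + 0, so Z = 2.
A = 4 and Z = 2 is ⁴₂He — an alpha particle.

alpha particle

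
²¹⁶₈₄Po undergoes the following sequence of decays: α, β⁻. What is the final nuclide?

Start: (A, Z) = (216, 84).
After α: (212, 82).
After β⁻: (212, 83).
Z = 83 is bismuth.

Bi-212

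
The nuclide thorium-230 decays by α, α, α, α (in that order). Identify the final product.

Start: (A, Z) = (230, 90).
After α: (226, 88).
After α: (222, 86).
After α: (218, 84).
After α: (214, 82).
Z = 82 is lead.

Pb-214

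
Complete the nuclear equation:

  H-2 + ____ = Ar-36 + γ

Cl-34

Conserve mass number: 2 + A = 36 + 0, so A = 34.
Conserve atomic number: 1 + Z = 18 + 0, so Z = 17.
Z = 17 is chlorine, so the species is Cl-34.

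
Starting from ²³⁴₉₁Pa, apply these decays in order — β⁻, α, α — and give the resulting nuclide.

Ra-226

Start: (A, Z) = (234, 91).
After β⁻: (234, 92).
After α: (230, 90).
After α: (226, 88).
Z = 88 is radium.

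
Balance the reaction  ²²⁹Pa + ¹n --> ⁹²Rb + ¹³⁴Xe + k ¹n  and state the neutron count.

Conserve mass number: 230 = 92 + 134 + k, so k = 230 − 226 = 4.
Check atomic number: 91 = 37 + 54 + 0 = 91. ✓

4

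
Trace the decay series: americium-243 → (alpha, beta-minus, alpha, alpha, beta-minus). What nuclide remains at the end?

Start: (A, Z) = (243, 95).
After α: (239, 93).
After β⁻: (239, 94).
After α: (235, 92).
After α: (231, 90).
After β⁻: (231, 91).
Z = 91 is protactinium.

Pa-231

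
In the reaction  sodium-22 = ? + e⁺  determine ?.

Ne-22

Conserve mass number: 22 = A + 0, so A = 22.
Conserve atomic number: 11 = Z + 1, so Z = 10.
Z = 10 is neon, so the species is neon-22.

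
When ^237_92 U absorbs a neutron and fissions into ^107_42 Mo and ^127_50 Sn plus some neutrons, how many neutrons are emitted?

Conserve mass number: 238 = 107 + 127 + k, so k = 238 − 234 = 4.
Check atomic number: 92 = 42 + 50 + 0 = 92. ✓

4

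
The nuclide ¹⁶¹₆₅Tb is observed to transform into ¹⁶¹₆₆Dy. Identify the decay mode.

ΔA = 161 − 161 = 0; ΔZ = 66 − 65 = +1.
A is unchanged and Z rises by 1 — a neutron has become a proton (β⁻ decay).

beta-minus decay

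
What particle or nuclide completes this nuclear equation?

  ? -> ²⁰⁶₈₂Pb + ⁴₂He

Conserve mass number: A = 206 + 4, so A = 210.
Conserve atomic number: Z = 82 + 2, so Z = 84.
Z = 84 is polonium, so the species is ²¹⁰₈₄Po.

Po-210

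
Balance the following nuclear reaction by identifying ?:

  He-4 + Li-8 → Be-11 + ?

proton

Conserve mass number: 4 + 8 = 11 + A, so A = 1.
Conserve atomic number: 2 + 3 = 4 + Z, so Z = 1.
A = 1 and Z = 1 is H-1 — a proton.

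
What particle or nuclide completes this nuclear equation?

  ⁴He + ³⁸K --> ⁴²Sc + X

gamma ray

Conserve mass number: 4 + 38 = 42 + A, so A = 0.
Conserve atomic number: 2 + 19 = 21 + Z, so Z = 0.
A = 0 and Z = 0 is γ — a gamma ray.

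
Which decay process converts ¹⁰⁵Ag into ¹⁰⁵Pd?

ΔA = 105 − 105 = 0; ΔZ = 46 − 47 = -1.
A is unchanged and Z drops by 1 — a proton has become a neutron (β⁺ emission or electron capture).

beta-plus decay or electron capture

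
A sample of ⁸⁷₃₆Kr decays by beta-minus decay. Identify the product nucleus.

Rb-87

Beta-minus decay: mass number changes by +0, atomic number by +1.
A: 87 = 87; Z: 36 + 1 = 37.
Z = 37 is rubidium, so the daughter is ⁸⁷₃₇Rb.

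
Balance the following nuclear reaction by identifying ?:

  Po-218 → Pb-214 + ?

alpha particle

Conserve mass number: 218 = 214 + A, so A = 4.
Conserve atomic number: 84 = 82 + Z, so Z = 2.
A = 4 and Z = 2 is He-4 — an alpha particle.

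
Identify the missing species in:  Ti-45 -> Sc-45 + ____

Conserve mass number: 45 = 45 + A, so A = 0.
Conserve atomic number: 22 = 21 + Z, so Z = 1.
A = 0 and Z = 1 is e⁺ — a positron.

positron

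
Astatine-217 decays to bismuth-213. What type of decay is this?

ΔA = 213 − 217 = -4; ΔZ = 83 − 85 = -2.
A drops by 4 and Z drops by 2 — the signature of alpha emission.

alpha decay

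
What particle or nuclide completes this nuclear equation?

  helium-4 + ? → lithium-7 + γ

triton

Conserve mass number: 4 + A = 7 + 0, so A = 3.
Conserve atomic number: 2 + Z = 3 + 0, so Z = 1.
A = 3 and Z = 1 is hydrogen-3 — a triton.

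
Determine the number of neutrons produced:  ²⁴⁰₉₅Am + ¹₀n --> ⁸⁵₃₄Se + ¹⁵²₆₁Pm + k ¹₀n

4

Conserve mass number: 241 = 85 + 152 + k, so k = 241 − 237 = 4.
Check atomic number: 95 = 34 + 61 + 0 = 95. ✓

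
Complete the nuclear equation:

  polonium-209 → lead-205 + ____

Conserve mass number: 209 = 205 + A, so A = 4.
Conserve atomic number: 84 = 82 + Z, so Z = 2.
A = 4 and Z = 2 is helium-4 — an alpha particle.

alpha particle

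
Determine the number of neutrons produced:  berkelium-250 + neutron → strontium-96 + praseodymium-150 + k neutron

5

Conserve mass number: 251 = 96 + 150 + k, so k = 251 − 246 = 5.
Check atomic number: 97 = 38 + 59 + 0 = 97. ✓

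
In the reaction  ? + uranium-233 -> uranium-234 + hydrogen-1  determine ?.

Conserve mass number: A + 233 = 234 + 1, so A = 2.
Conserve atomic number: Z + 92 = 92 + 1, so Z = 1.
A = 2 and Z = 1 is hydrogen-2 — a deuteron.

deuteron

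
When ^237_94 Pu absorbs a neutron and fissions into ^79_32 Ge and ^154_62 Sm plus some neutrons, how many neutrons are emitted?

5

Conserve mass number: 238 = 79 + 154 + k, so k = 238 − 233 = 5.
Check atomic number: 94 = 32 + 62 + 0 = 94. ✓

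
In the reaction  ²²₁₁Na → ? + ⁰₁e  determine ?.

Ne-22

Conserve mass number: 22 = A + 0, so A = 22.
Conserve atomic number: 11 = Z + 1, so Z = 10.
Z = 10 is neon, so the species is ²²₁₀Ne.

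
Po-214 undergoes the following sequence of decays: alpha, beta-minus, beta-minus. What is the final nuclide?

Po-210

Start: (A, Z) = (214, 84).
After α: (210, 82).
After β⁻: (210, 83).
After β⁻: (210, 84).
Z = 84 is polonium.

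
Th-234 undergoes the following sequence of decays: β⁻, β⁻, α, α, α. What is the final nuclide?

Start: (A, Z) = (234, 90).
After β⁻: (234, 91).
After β⁻: (234, 92).
After α: (230, 90).
After α: (226, 88).
After α: (222, 86).
Z = 86 is radon.

Rn-222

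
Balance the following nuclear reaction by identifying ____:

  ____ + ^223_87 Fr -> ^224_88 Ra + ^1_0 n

Conserve mass number: A + 223 = 224 + 1, so A = 2.
Conserve atomic number: Z + 87 = 88 + 0, so Z = 1.
A = 2 and Z = 1 is ^2_1 H — a deuteron.

deuteron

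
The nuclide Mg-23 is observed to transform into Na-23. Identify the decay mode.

ΔA = 23 − 23 = 0; ΔZ = 11 − 12 = -1.
A is unchanged and Z drops by 1 — a proton has become a neutron (β⁺ emission or electron capture).

beta-plus decay or electron capture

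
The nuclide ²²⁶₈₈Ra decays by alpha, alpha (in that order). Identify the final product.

Po-218

Start: (A, Z) = (226, 88).
After α: (222, 86).
After α: (218, 84).
Z = 84 is polonium.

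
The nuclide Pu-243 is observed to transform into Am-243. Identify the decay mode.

ΔA = 243 − 243 = 0; ΔZ = 95 − 94 = +1.
A is unchanged and Z rises by 1 — a neutron has become a proton (β⁻ decay).

beta-minus decay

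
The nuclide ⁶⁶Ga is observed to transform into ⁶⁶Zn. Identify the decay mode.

ΔA = 66 − 66 = 0; ΔZ = 30 − 31 = -1.
A is unchanged and Z drops by 1 — a proton has become a neutron (β⁺ emission or electron capture).

beta-plus decay or electron capture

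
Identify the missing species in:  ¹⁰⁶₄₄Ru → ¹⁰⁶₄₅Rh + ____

beta-minus particle

Conserve mass number: 106 = 106 + A, so A = 0.
Conserve atomic number: 44 = 45 + Z, so Z = -1.
A = 0 and Z = -1 is ⁰₋₁e — a beta-minus particle.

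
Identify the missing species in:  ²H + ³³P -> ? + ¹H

Conserve mass number: 2 + 33 = A + 1, so A = 34.
Conserve atomic number: 1 + 15 = Z + 1, so Z = 15.
Z = 15 is phosphorus, so the species is ³⁴P.

P-34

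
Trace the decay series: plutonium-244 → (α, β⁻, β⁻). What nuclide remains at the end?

Start: (A, Z) = (244, 94).
After α: (240, 92).
After β⁻: (240, 93).
After β⁻: (240, 94).
Z = 94 is plutonium.

Pu-240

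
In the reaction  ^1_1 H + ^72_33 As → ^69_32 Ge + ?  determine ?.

Conserve mass number: 1 + 72 = 69 + A, so A = 4.
Conserve atomic number: 1 + 33 = 32 + Z, so Z = 2.
A = 4 and Z = 2 is ^4_2 He — an alpha particle.

alpha particle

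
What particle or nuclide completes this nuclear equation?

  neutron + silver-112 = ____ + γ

Ag-113

Conserve mass number: 1 + 112 = A + 0, so A = 113.
Conserve atomic number: 0 + 47 = Z + 0, so Z = 47.
Z = 47 is silver, so the species is silver-113.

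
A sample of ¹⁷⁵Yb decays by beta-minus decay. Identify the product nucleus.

Lu-175

Beta-minus decay: mass number changes by +0, atomic number by +1.
A: 175 = 175; Z: 70 + 1 = 71.
Z = 71 is lutetium, so the daughter is ¹⁷⁵Lu.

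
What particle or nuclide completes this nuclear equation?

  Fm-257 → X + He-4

Cf-253

Conserve mass number: 257 = A + 4, so A = 253.
Conserve atomic number: 100 = Z + 2, so Z = 98.
Z = 98 is californium, so the species is Cf-253.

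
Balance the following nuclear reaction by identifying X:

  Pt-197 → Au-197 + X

Conserve mass number: 197 = 197 + A, so A = 0.
Conserve atomic number: 78 = 79 + Z, so Z = -1.
A = 0 and Z = -1 is e⁻ — a beta-minus particle.

beta-minus particle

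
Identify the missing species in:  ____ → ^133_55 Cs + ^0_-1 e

Xe-133

Conserve mass number: A = 133 + 0, so A = 133.
Conserve atomic number: Z = 55 − 1, so Z = 54.
Z = 54 is xenon, so the species is ^133_54 Xe.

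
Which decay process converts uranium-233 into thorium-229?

alpha decay

ΔA = 229 − 233 = -4; ΔZ = 90 − 92 = -2.
A drops by 4 and Z drops by 2 — the signature of alpha emission.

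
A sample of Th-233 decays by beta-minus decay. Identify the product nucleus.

Beta-minus decay: mass number changes by +0, atomic number by +1.
A: 233 = 233; Z: 90 + 1 = 91.
Z = 91 is protactinium, so the daughter is Pa-233.

Pa-233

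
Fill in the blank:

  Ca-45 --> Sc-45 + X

Conserve mass number: 45 = 45 + A, so A = 0.
Conserve atomic number: 20 = 21 + Z, so Z = -1.
A = 0 and Z = -1 is e⁻ — a beta-minus particle.

beta-minus particle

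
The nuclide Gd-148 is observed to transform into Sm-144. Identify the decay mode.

alpha decay

ΔA = 144 − 148 = -4; ΔZ = 62 − 64 = -2.
A drops by 4 and Z drops by 2 — the signature of alpha emission.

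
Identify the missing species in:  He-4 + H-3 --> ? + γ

Conserve mass number: 4 + 3 = A + 0, so A = 7.
Conserve atomic number: 2 + 1 = Z + 0, so Z = 3.
Z = 3 is lithium, so the species is Li-7.

Li-7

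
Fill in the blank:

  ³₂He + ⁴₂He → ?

Be-7

Conserve mass number: 3 + 4 = A, so A = 7.
Conserve atomic number: 2 + 2 = Z, so Z = 4.
Z = 4 is beryllium, so the species is ⁷₄Be.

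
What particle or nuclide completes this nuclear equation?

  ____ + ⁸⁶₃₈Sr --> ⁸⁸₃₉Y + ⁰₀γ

deuteron

Conserve mass number: A + 86 = 88 + 0, so A = 2.
Conserve atomic number: Z + 38 = 39 + 0, so Z = 1.
A = 2 and Z = 1 is ²₁H — a deuteron.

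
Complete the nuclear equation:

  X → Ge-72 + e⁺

As-72

Conserve mass number: A = 72 + 0, so A = 72.
Conserve atomic number: Z = 32 + 1, so Z = 33.
Z = 33 is arsenic, so the species is As-72.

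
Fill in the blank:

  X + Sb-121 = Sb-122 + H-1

deuteron

Conserve mass number: A + 121 = 122 + 1, so A = 2.
Conserve atomic number: Z + 51 = 51 + 1, so Z = 1.
A = 2 and Z = 1 is H-2 — a deuteron.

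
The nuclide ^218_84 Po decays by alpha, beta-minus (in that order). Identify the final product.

Bi-214

Start: (A, Z) = (218, 84).
After α: (214, 82).
After β⁻: (214, 83).
Z = 83 is bismuth.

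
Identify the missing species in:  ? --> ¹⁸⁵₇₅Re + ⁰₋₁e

W-185

Conserve mass number: A = 185 + 0, so A = 185.
Conserve atomic number: Z = 75 − 1, so Z = 74.
Z = 74 is tungsten, so the species is ¹⁸⁵₇₄W.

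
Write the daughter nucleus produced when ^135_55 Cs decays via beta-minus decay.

Ba-135

Beta-minus decay: mass number changes by +0, atomic number by +1.
A: 135 = 135; Z: 55 + 1 = 56.
Z = 56 is barium, so the daughter is ^135_56 Ba.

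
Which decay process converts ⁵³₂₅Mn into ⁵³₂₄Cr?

beta-plus decay or electron capture

ΔA = 53 − 53 = 0; ΔZ = 24 − 25 = -1.
A is unchanged and Z drops by 1 — a proton has become a neutron (β⁺ emission or electron capture).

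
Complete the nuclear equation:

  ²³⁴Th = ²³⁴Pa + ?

beta-minus particle

Conserve mass number: 234 = 234 + A, so A = 0.
Conserve atomic number: 90 = 91 + Z, so Z = -1.
A = 0 and Z = -1 is e⁻ — a beta-minus particle.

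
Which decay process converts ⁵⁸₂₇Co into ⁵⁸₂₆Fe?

beta-plus decay or electron capture

ΔA = 58 − 58 = 0; ΔZ = 26 − 27 = -1.
A is unchanged and Z drops by 1 — a proton has become a neutron (β⁺ emission or electron capture).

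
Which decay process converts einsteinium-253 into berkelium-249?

ΔA = 249 − 253 = -4; ΔZ = 97 − 99 = -2.
A drops by 4 and Z drops by 2 — the signature of alpha emission.

alpha decay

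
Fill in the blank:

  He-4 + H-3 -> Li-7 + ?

Conserve mass number: 4 + 3 = 7 + A, so A = 0.
Conserve atomic number: 2 + 1 = 3 + Z, so Z = 0.
A = 0 and Z = 0 is γ — a gamma ray.

gamma ray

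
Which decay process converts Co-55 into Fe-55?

ΔA = 55 − 55 = 0; ΔZ = 26 − 27 = -1.
A is unchanged and Z drops by 1 — a proton has become a neutron (β⁺ emission or electron capture).

beta-plus decay or electron capture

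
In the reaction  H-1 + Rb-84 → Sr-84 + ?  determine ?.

Conserve mass number: 1 + 84 = 84 + A, so A = 1.
Conserve atomic number: 1 + 37 = 38 + Z, so Z = 0.
A = 1 and Z = 0 is n — a neutron.

neutron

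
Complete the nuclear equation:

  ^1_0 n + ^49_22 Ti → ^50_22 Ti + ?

Conserve mass number: 1 + 49 = 50 + A, so A = 0.
Conserve atomic number: 0 + 22 = 22 + Z, so Z = 0.
A = 0 and Z = 0 is ^0_0 γ — a gamma ray.

gamma ray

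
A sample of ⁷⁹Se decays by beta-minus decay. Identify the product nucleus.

Beta-minus decay: mass number changes by +0, atomic number by +1.
A: 79 = 79; Z: 34 + 1 = 35.
Z = 35 is bromine, so the daughter is ⁷⁹Br.

Br-79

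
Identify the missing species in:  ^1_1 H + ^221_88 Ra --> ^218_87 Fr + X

alpha particle

Conserve mass number: 1 + 221 = 218 + A, so A = 4.
Conserve atomic number: 1 + 88 = 87 + Z, so Z = 2.
A = 4 and Z = 2 is ^4_2 He — an alpha particle.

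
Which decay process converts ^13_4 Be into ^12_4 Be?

neutron emission

ΔA = 12 − 13 = -1; ΔZ = 4 − 4 = +0.
A drops by 1 with Z unchanged — a neutron was emitted.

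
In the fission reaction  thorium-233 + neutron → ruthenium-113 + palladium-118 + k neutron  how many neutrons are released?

Conserve mass number: 234 = 113 + 118 + k, so k = 234 − 231 = 3.
Check atomic number: 90 = 44 + 46 + 0 = 90. ✓

3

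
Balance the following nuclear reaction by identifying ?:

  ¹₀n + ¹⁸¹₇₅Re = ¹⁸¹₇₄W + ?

Conserve mass number: 1 + 181 = 181 + A, so A = 1.
Conserve atomic number: 0 + 75 = 74 + Z, so Z = 1.
A = 1 and Z = 1 is ¹₁H — a proton.

proton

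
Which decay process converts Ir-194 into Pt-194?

ΔA = 194 − 194 = 0; ΔZ = 78 − 77 = +1.
A is unchanged and Z rises by 1 — a neutron has become a proton (β⁻ decay).

beta-minus decay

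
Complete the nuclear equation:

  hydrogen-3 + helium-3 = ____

Conserve mass number: 3 + 3 = A, so A = 6.
Conserve atomic number: 1 + 2 = Z, so Z = 3.
Z = 3 is lithium, so the species is lithium-6.

Li-6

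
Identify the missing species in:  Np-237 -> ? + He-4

Pa-233

Conserve mass number: 237 = A + 4, so A = 233.
Conserve atomic number: 93 = Z + 2, so Z = 91.
Z = 91 is protactinium, so the species is Pa-233.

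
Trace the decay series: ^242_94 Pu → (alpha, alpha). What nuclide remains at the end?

Start: (A, Z) = (242, 94).
After α: (238, 92).
After α: (234, 90).
Z = 90 is thorium.

Th-234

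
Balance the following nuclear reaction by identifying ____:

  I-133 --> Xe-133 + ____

beta-minus particle

Conserve mass number: 133 = 133 + A, so A = 0.
Conserve atomic number: 53 = 54 + Z, so Z = -1.
A = 0 and Z = -1 is e⁻ — a beta-minus particle.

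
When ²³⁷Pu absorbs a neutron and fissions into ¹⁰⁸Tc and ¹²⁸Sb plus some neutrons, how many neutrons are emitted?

Conserve mass number: 238 = 108 + 128 + k, so k = 238 − 236 = 2.
Check atomic number: 94 = 43 + 51 + 0 = 94. ✓

2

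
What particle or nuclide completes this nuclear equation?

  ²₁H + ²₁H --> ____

Conserve mass number: 2 + 2 = A, so A = 4.
Conserve atomic number: 1 + 1 = Z, so Z = 2.
A = 4 and Z = 2 is ⁴₂He — an alpha particle.

He-4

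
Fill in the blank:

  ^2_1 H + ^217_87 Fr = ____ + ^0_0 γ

Conserve mass number: 2 + 217 = A + 0, so A = 219.
Conserve atomic number: 1 + 87 = Z + 0, so Z = 88.
Z = 88 is radium, so the species is ^219_88 Ra.

Ra-219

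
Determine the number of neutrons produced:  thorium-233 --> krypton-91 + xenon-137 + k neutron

5

Conserve mass number: 233 = 91 + 137 + k, so k = 233 − 228 = 5.
Check atomic number: 90 = 36 + 54 + 0 = 90. ✓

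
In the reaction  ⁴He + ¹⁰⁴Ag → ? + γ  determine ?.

Conserve mass number: 4 + 104 = A + 0, so A = 108.
Conserve atomic number: 2 + 47 = Z + 0, so Z = 49.
Z = 49 is indium, so the species is ¹⁰⁸In.

In-108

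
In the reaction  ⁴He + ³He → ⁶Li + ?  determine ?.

Conserve mass number: 4 + 3 = 6 + A, so A = 1.
Conserve atomic number: 2 + 2 = 3 + Z, so Z = 1.
A = 1 and Z = 1 is ¹H — a proton.

proton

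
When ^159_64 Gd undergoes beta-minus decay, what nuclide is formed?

Tb-159

Beta-minus decay: mass number changes by +0, atomic number by +1.
A: 159 = 159; Z: 64 + 1 = 65.
Z = 65 is terbium, so the daughter is ^159_65 Tb.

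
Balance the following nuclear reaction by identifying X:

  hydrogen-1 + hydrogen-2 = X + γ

He-3

Conserve mass number: 1 + 2 = A + 0, so A = 3.
Conserve atomic number: 1 + 1 = Z + 0, so Z = 2.
Z = 2 is helium, so the species is helium-3.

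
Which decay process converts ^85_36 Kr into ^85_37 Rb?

beta-minus decay

ΔA = 85 − 85 = 0; ΔZ = 37 − 36 = +1.
A is unchanged and Z rises by 1 — a neutron has become a proton (β⁻ decay).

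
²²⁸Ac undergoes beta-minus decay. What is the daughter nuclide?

Th-228

Beta-minus decay: mass number changes by +0, atomic number by +1.
A: 228 = 228; Z: 89 + 1 = 90.
Z = 90 is thorium, so the daughter is ²²⁸Th.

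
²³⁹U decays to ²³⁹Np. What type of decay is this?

ΔA = 239 − 239 = 0; ΔZ = 93 − 92 = +1.
A is unchanged and Z rises by 1 — a neutron has become a proton (β⁻ decay).

beta-minus decay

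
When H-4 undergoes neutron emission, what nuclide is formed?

H-3

Neutron emission: mass number changes by -1, atomic number by +0.
A: 4 − 1 = 3; Z: 1 = 1.
Z = 1 is hydrogen, so the daughter is H-3.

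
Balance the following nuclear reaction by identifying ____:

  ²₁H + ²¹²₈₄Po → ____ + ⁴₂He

Conserve mass number: 2 + 212 = A + 4, so A = 210.
Conserve atomic number: 1 + 84 = Z + 2, so Z = 83.
Z = 83 is bismuth, so the species is ²¹⁰₈₃Bi.

Bi-210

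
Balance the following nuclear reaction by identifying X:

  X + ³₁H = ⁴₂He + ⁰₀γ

proton

Conserve mass number: A + 3 = 4 + 0, so A = 1.
Conserve atomic number: Z + 1 = 2 + 0, so Z = 1.
A = 1 and Z = 1 is ¹₁H — a proton.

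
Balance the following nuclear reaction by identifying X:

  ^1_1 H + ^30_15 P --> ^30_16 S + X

neutron

Conserve mass number: 1 + 30 = 30 + A, so A = 1.
Conserve atomic number: 1 + 15 = 16 + Z, so Z = 0.
A = 1 and Z = 0 is ^1_0 n — a neutron.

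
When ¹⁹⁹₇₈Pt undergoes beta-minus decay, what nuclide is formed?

Beta-minus decay: mass number changes by +0, atomic number by +1.
A: 199 = 199; Z: 78 + 1 = 79.
Z = 79 is gold, so the daughter is ¹⁹⁹₇₉Au.

Au-199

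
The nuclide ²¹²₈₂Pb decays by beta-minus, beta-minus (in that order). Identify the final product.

Start: (A, Z) = (212, 82).
After β⁻: (212, 83).
After β⁻: (212, 84).
Z = 84 is polonium.

Po-212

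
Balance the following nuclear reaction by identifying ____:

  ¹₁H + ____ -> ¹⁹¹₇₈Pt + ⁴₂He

Au-194

Conserve mass number: 1 + A = 191 + 4, so A = 194.
Conserve atomic number: 1 + Z = 78 + 2, so Z = 79.
Z = 79 is gold, so the species is ¹⁹⁴₇₉Au.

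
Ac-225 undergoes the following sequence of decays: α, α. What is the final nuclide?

At-217

Start: (A, Z) = (225, 89).
After α: (221, 87).
After α: (217, 85).
Z = 85 is astatine.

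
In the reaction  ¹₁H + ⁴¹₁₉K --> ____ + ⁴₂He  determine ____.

Ar-38

Conserve mass number: 1 + 41 = A + 4, so A = 38.
Conserve atomic number: 1 + 19 = Z + 2, so Z = 18.
Z = 18 is argon, so the species is ³⁸₁₈Ar.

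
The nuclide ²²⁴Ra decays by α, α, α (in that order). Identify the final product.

Pb-212

Start: (A, Z) = (224, 88).
After α: (220, 86).
After α: (216, 84).
After α: (212, 82).
Z = 82 is lead.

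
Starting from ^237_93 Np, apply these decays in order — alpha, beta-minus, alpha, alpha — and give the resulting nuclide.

Ra-225

Start: (A, Z) = (237, 93).
After α: (233, 91).
After β⁻: (233, 92).
After α: (229, 90).
After α: (225, 88).
Z = 88 is radium.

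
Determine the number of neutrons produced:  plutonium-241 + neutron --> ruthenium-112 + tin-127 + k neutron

3

Conserve mass number: 242 = 112 + 127 + k, so k = 242 − 239 = 3.
Check atomic number: 94 = 44 + 50 + 0 = 94. ✓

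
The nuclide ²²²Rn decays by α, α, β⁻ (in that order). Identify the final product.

Start: (A, Z) = (222, 86).
After α: (218, 84).
After α: (214, 82).
After β⁻: (214, 83).
Z = 83 is bismuth.

Bi-214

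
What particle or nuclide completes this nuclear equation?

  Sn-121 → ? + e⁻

Conserve mass number: 121 = A + 0, so A = 121.
Conserve atomic number: 50 = Z − 1, so Z = 51.
Z = 51 is antimony, so the species is Sb-121.

Sb-121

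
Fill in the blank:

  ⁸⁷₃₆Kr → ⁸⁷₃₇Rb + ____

beta-minus particle

Conserve mass number: 87 = 87 + A, so A = 0.
Conserve atomic number: 36 = 37 + Z, so Z = -1.
A = 0 and Z = -1 is ⁰₋₁e — a beta-minus particle.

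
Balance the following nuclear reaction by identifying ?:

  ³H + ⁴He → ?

Li-7

Conserve mass number: 3 + 4 = A, so A = 7.
Conserve atomic number: 1 + 2 = Z, so Z = 3.
Z = 3 is lithium, so the species is ⁷Li.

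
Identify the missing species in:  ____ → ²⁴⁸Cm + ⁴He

Conserve mass number: A = 248 + 4, so A = 252.
Conserve atomic number: Z = 96 + 2, so Z = 98.
Z = 98 is californium, so the species is ²⁵²Cf.

Cf-252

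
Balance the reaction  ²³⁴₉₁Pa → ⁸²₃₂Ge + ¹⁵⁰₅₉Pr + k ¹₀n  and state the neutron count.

2

Conserve mass number: 234 = 82 + 150 + k, so k = 234 − 232 = 2.
Check atomic number: 91 = 32 + 59 + 0 = 91. ✓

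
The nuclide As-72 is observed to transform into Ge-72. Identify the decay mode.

beta-plus decay or electron capture

ΔA = 72 − 72 = 0; ΔZ = 32 − 33 = -1.
A is unchanged and Z drops by 1 — a proton has become a neutron (β⁺ emission or electron capture).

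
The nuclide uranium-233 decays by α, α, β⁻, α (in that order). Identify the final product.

Start: (A, Z) = (233, 92).
After α: (229, 90).
After α: (225, 88).
After β⁻: (225, 89).
After α: (221, 87).
Z = 87 is francium.

Fr-221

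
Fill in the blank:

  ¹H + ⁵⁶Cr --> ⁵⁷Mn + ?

gamma ray

Conserve mass number: 1 + 56 = 57 + A, so A = 0.
Conserve atomic number: 1 + 24 = 25 + Z, so Z = 0.
A = 0 and Z = 0 is γ — a gamma ray.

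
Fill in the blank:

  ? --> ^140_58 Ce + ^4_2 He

Conserve mass number: A = 140 + 4, so A = 144.
Conserve atomic number: Z = 58 + 2, so Z = 60.
Z = 60 is neodymium, so the species is ^144_60 Nd.

Nd-144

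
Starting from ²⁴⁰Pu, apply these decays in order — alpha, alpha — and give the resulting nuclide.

Start: (A, Z) = (240, 94).
After α: (236, 92).
After α: (232, 90).
Z = 90 is thorium.

Th-232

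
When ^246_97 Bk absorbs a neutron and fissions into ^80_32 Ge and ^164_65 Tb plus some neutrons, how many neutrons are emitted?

Conserve mass number: 247 = 80 + 164 + k, so k = 247 − 244 = 3.
Check atomic number: 97 = 32 + 65 + 0 = 97. ✓

3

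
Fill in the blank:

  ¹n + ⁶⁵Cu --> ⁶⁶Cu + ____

Conserve mass number: 1 + 65 = 66 + A, so A = 0.
Conserve atomic number: 0 + 29 = 29 + Z, so Z = 0.
A = 0 and Z = 0 is γ — a gamma ray.

gamma ray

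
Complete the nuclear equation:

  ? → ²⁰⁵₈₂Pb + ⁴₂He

Po-209

Conserve mass number: A = 205 + 4, so A = 209.
Conserve atomic number: Z = 82 + 2, so Z = 84.
Z = 84 is polonium, so the species is ²⁰⁹₈₄Po.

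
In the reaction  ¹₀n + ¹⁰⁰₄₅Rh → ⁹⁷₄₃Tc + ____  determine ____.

alpha particle

Conserve mass number: 1 + 100 = 97 + A, so A = 4.
Conserve atomic number: 0 + 45 = 43 + Z, so Z = 2.
A = 4 and Z = 2 is ⁴₂He — an alpha particle.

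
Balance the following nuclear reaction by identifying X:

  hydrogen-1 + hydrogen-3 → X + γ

He-4

Conserve mass number: 1 + 3 = A + 0, so A = 4.
Conserve atomic number: 1 + 1 = Z + 0, so Z = 2.
A = 4 and Z = 2 is helium-4 — an alpha particle.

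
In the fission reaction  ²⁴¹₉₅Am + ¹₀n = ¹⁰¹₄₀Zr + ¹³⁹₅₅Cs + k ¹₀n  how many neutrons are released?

2

Conserve mass number: 242 = 101 + 139 + k, so k = 242 − 240 = 2.
Check atomic number: 95 = 40 + 55 + 0 = 95. ✓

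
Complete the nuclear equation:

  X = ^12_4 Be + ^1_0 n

Be-13

Conserve mass number: A = 12 + 1, so A = 13.
Conserve atomic number: Z = 4 + 0, so Z = 4.
Z = 4 is beryllium, so the species is ^13_4 Be.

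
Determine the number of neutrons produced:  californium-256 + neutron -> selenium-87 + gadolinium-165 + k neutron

5

Conserve mass number: 257 = 87 + 165 + k, so k = 257 − 252 = 5.
Check atomic number: 98 = 34 + 64 + 0 = 98. ✓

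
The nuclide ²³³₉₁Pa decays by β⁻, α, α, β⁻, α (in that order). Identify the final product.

Start: (A, Z) = (233, 91).
After β⁻: (233, 92).
After α: (229, 90).
After α: (225, 88).
After β⁻: (225, 89).
After α: (221, 87).
Z = 87 is francium.

Fr-221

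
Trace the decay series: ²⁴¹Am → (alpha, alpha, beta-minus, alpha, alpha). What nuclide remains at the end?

Ra-225

Start: (A, Z) = (241, 95).
After α: (237, 93).
After α: (233, 91).
After β⁻: (233, 92).
After α: (229, 90).
After α: (225, 88).
Z = 88 is radium.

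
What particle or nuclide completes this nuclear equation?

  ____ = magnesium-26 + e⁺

Conserve mass number: A = 26 + 0, so A = 26.
Conserve atomic number: Z = 12 + 1, so Z = 13.
Z = 13 is aluminium, so the species is aluminium-26.

Al-26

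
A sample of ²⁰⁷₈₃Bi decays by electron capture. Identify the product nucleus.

Pb-207

Electron capture: mass number changes by +0, atomic number by -1.
A: 207 = 207; Z: 83 − 1 = 82.
Z = 82 is lead, so the daughter is ²⁰⁷₈₂Pb.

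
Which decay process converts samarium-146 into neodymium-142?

ΔA = 142 − 146 = -4; ΔZ = 60 − 62 = -2.
A drops by 4 and Z drops by 2 — the signature of alpha emission.

alpha decay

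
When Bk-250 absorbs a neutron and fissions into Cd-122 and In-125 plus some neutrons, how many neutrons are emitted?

4

Conserve mass number: 251 = 122 + 125 + k, so k = 251 − 247 = 4.
Check atomic number: 97 = 48 + 49 + 0 = 97. ✓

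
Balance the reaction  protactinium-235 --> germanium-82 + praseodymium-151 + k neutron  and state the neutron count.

2

Conserve mass number: 235 = 82 + 151 + k, so k = 235 − 233 = 2.
Check atomic number: 91 = 32 + 59 + 0 = 91. ✓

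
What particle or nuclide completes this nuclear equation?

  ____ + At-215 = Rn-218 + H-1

Conserve mass number: A + 215 = 218 + 1, so A = 4.
Conserve atomic number: Z + 85 = 86 + 1, so Z = 2.
A = 4 and Z = 2 is He-4 — an alpha particle.

alpha particle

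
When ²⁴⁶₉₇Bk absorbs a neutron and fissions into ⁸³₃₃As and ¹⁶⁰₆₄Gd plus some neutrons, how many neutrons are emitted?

Conserve mass number: 247 = 83 + 160 + k, so k = 247 − 243 = 4.
Check atomic number: 97 = 33 + 64 + 0 = 97. ✓

4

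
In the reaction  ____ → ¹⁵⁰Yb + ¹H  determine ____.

Lu-151

Conserve mass number: A = 150 + 1, so A = 151.
Conserve atomic number: Z = 70 + 1, so Z = 71.
Z = 71 is lutetium, so the species is ¹⁵¹Lu.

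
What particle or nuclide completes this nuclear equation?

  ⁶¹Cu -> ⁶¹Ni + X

Conserve mass number: 61 = 61 + A, so A = 0.
Conserve atomic number: 29 = 28 + Z, so Z = 1.
A = 0 and Z = 1 is e⁺ — a positron.

positron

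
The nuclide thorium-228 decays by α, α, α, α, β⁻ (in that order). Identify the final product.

Start: (A, Z) = (228, 90).
After α: (224, 88).
After α: (220, 86).
After α: (216, 84).
After α: (212, 82).
After β⁻: (212, 83).
Z = 83 is bismuth.

Bi-212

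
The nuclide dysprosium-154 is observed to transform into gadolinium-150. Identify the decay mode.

alpha decay

ΔA = 150 − 154 = -4; ΔZ = 64 − 66 = -2.
A drops by 4 and Z drops by 2 — the signature of alpha emission.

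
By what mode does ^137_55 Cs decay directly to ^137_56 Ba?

ΔA = 137 − 137 = 0; ΔZ = 56 − 55 = +1.
A is unchanged and Z rises by 1 — a neutron has become a proton (β⁻ decay).

beta-minus decay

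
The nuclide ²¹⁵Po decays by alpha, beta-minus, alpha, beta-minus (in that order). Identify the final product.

Pb-207

Start: (A, Z) = (215, 84).
After α: (211, 82).
After β⁻: (211, 83).
After α: (207, 81).
After β⁻: (207, 82).
Z = 82 is lead.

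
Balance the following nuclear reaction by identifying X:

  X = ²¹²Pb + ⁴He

Conserve mass number: A = 212 + 4, so A = 216.
Conserve atomic number: Z = 82 + 2, so Z = 84.
Z = 84 is polonium, so the species is ²¹⁶Po.

Po-216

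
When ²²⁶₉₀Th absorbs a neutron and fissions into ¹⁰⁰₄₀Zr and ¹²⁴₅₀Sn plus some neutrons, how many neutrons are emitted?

3

Conserve mass number: 227 = 100 + 124 + k, so k = 227 − 224 = 3.
Check atomic number: 90 = 40 + 50 + 0 = 90. ✓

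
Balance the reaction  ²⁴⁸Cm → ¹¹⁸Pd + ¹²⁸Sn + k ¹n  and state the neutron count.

2

Conserve mass number: 248 = 118 + 128 + k, so k = 248 − 246 = 2.
Check atomic number: 96 = 46 + 50 + 0 = 96. ✓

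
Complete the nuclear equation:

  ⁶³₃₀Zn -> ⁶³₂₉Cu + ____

positron

Conserve mass number: 63 = 63 + A, so A = 0.
Conserve atomic number: 30 = 29 + Z, so Z = 1.
A = 0 and Z = 1 is ⁰₁e — a positron.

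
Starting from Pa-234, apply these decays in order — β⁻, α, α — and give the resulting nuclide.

Ra-226

Start: (A, Z) = (234, 91).
After β⁻: (234, 92).
After α: (230, 90).
After α: (226, 88).
Z = 88 is radium.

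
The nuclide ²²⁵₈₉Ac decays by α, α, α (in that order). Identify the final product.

Bi-213

Start: (A, Z) = (225, 89).
After α: (221, 87).
After α: (217, 85).
After α: (213, 83).
Z = 83 is bismuth.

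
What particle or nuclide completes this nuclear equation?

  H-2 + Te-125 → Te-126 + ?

Conserve mass number: 2 + 125 = 126 + A, so A = 1.
Conserve atomic number: 1 + 52 = 52 + Z, so Z = 1.
A = 1 and Z = 1 is H-1 — a proton.

proton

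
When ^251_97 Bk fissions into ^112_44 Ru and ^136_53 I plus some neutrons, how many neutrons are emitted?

3

Conserve mass number: 251 = 112 + 136 + k, so k = 251 − 248 = 3.
Check atomic number: 97 = 44 + 53 + 0 = 97. ✓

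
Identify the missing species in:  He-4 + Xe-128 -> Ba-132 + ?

Conserve mass number: 4 + 128 = 132 + A, so A = 0.
Conserve atomic number: 2 + 54 = 56 + Z, so Z = 0.
A = 0 and Z = 0 is γ — a gamma ray.

gamma ray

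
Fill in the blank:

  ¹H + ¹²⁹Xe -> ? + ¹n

Cs-129

Conserve mass number: 1 + 129 = A + 1, so A = 129.
Conserve atomic number: 1 + 54 = Z + 0, so Z = 55.
Z = 55 is caesium, so the species is ¹²⁹Cs.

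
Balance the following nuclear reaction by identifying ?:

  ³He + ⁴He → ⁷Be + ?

Conserve mass number: 3 + 4 = 7 + A, so A = 0.
Conserve atomic number: 2 + 2 = 4 + Z, so Z = 0.
A = 0 and Z = 0 is γ — a gamma ray.

gamma ray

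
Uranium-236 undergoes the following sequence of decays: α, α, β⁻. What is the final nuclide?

Start: (A, Z) = (236, 92).
After α: (232, 90).
After α: (228, 88).
After β⁻: (228, 89).
Z = 89 is actinium.

Ac-228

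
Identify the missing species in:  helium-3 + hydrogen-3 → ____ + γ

Conserve mass number: 3 + 3 = A + 0, so A = 6.
Conserve atomic number: 2 + 1 = Z + 0, so Z = 3.
Z = 3 is lithium, so the species is lithium-6.

Li-6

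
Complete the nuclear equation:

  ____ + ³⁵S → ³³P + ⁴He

Conserve mass number: A + 35 = 33 + 4, so A = 2.
Conserve atomic number: Z + 16 = 15 + 2, so Z = 1.
A = 2 and Z = 1 is ²H — a deuteron.

deuteron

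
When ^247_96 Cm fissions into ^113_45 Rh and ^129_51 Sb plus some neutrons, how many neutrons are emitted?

5

Conserve mass number: 247 = 113 + 129 + k, so k = 247 − 242 = 5.
Check atomic number: 96 = 45 + 51 + 0 = 96. ✓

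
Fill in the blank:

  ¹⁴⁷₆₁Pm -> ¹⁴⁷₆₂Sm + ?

beta-minus particle

Conserve mass number: 147 = 147 + A, so A = 0.
Conserve atomic number: 61 = 62 + Z, so Z = -1.
A = 0 and Z = -1 is ⁰₋₁e — a beta-minus particle.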